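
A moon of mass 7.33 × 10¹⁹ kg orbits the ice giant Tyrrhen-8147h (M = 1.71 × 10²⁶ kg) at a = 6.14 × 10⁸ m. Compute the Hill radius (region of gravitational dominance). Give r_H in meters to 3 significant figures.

3.21 × 10⁶ m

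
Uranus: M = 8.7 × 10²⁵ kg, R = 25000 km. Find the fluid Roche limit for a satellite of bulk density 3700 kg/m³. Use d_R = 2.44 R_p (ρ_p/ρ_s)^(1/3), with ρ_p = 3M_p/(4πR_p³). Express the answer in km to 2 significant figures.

43000 km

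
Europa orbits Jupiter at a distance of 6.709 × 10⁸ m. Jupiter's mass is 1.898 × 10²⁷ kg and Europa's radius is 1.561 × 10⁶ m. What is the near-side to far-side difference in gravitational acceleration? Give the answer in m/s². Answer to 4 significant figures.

2.619 × 10⁻³ m/s²

a_tidal = 4GMr/d³
        = 4 × (6.674 × 10⁻¹¹) × (1.898 × 10²⁷) × (1.561 × 10⁶) / (6.709 × 10⁸)³
        = 2.619 × 10⁻³ m/s²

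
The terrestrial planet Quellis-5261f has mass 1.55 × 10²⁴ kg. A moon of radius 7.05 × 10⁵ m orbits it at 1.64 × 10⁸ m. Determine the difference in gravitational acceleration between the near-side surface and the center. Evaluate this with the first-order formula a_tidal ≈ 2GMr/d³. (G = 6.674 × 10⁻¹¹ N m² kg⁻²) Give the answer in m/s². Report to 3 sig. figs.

Δg = 2GMr/d³
   = 2 × (6.674 × 10⁻¹¹) × (1.55 × 10²⁴) × (7.05 × 10⁵) / (1.64 × 10⁸)³
   = 3.31 × 10⁻⁵ m/s²

3.31 × 10⁻⁵ m/s²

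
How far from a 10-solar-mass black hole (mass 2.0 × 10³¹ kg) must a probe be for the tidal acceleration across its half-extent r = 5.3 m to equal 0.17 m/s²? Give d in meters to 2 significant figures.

2GMr/d³ = a_tidal  ⇒  d = (2GMr / a_tidal)^(1/3)
d = (2 × 6.674×10⁻¹¹ × (2.0 × 10³¹) × (5.3) / (0.17))^(1/3)
  = 4.4 × 10⁷ m

4.4 × 10⁷ m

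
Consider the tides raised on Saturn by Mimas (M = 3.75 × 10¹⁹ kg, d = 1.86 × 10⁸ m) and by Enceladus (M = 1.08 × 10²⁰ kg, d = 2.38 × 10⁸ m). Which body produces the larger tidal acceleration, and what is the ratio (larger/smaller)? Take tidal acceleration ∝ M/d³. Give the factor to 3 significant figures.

Enceladus, by a factor of ≈ 1.37

Tidal stretch scales as M/d³; compute that for each body.
Mimas: (3.75 × 10¹⁹) / (1.86 × 10⁸)³ = 5.828 × 10⁻⁶
Enceladus: (1.08 × 10²⁰) / (2.38 × 10⁸)³ = 8.011 × 10⁻⁶
Ratio (larger/smaller) = 1.37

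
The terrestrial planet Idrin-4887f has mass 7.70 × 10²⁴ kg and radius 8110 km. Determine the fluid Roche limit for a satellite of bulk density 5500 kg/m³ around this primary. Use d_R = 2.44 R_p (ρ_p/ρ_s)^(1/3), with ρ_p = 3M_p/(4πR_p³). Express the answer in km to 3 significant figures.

ρ_p = 3M_p/(4πR_p³) = 3 × (7.70 × 10²⁴) / (4π × (8.11 × 10⁶ m)³) = 3450 kg/m³
d_R = 2.44 × 8110 km × (3450/5500)^(1/3)
    = 16900 km

16900 km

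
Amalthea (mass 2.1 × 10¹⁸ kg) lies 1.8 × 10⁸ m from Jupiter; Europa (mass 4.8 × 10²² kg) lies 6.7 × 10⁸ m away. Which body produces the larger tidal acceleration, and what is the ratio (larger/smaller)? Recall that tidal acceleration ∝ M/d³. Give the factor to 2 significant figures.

Europa, by a factor of ≈ 440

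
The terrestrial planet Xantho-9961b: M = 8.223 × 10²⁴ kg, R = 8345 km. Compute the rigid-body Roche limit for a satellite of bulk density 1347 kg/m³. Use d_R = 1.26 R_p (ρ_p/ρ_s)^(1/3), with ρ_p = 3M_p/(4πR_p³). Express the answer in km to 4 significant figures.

14290 km

ρ_p = 3M_p/(4πR_p³) = 3 × (8.223 × 10²⁴) / (4π × (8.345 × 10⁶ m)³) = 3378 kg/m³
d_R = 1.26 × 8345 km × (3378/1347)^(1/3)
    = 14290 km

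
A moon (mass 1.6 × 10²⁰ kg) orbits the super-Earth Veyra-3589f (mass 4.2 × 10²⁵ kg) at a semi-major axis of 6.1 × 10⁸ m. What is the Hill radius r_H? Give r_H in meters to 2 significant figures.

6.6 × 10⁶ m

r_H ≈ a (m/3M)^(1/3)
    = (6.1 × 10⁸) × (1.6 × 10²⁰ / (3 × 4.2 × 10²⁵))^(1/3)
    = 6.6 × 10⁶ m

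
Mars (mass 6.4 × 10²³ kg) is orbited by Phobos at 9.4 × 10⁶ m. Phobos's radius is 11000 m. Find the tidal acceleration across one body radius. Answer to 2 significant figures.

Δa = 2GMr/d³
   = 2 × (6.674 × 10⁻¹¹) × (6.4 × 10²³) × (11000) / (9.4 × 10⁶)³
   = 1.1 × 10⁻³ m/s²

1.1 × 10⁻³ m/s²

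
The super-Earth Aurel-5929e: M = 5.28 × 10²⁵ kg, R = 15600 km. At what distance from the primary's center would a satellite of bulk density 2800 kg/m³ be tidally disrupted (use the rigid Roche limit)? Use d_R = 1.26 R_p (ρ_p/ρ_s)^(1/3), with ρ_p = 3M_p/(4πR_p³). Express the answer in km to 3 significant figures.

ρ_p = 3M_p/(4πR_p³) = 3 × (5.28 × 10²⁵) / (4π × (1.56 × 10⁷ m)³) = 3320 kg/m³
d_R = 1.26 × 15600 km × (3320/2800)^(1/3)
    = 20800 km

20800 km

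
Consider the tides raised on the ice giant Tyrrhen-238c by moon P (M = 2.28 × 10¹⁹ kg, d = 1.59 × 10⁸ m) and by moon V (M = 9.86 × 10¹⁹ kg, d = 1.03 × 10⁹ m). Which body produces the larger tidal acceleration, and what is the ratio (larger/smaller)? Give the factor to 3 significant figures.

Moon P, by a factor of ≈ 62.9

Tidal acceleration ∝ M/d³, so compare M/d³ for each.
Moon P: (2.28 × 10¹⁹) / (1.59 × 10⁸)³ = 5.672 × 10⁻⁶
Moon V: (9.86 × 10¹⁹) / (1.03 × 10⁹)³ = 9.023 × 10⁻⁸
Ratio (larger/smaller) = 62.9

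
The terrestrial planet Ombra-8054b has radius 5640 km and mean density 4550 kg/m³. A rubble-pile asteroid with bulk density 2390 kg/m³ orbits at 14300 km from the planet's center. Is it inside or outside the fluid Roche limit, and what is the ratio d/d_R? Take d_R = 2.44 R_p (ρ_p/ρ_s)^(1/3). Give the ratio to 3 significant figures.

d_R = 2.44 × (5640 km) × (4550/2390)^(1/3) = 17060 km
d/d_R = (14300) / (17060) = 0.838
Since d/d_R < 1, the body is inside the Roche limit.

inside; d/d_R ≈ 0.838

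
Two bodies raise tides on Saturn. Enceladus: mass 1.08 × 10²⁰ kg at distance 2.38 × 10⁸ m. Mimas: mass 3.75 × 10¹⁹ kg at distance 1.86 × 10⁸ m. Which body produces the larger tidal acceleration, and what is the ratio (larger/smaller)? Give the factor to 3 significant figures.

Enceladus, by a factor of ≈ 1.37

Compare M/d³ for the two perturbers:
Enceladus: (1.08 × 10²⁰) / (2.38 × 10⁸)³ = 8.011 × 10⁻⁶
Mimas: (3.75 × 10¹⁹) / (1.86 × 10⁸)³ = 5.828 × 10⁻⁶
Ratio (larger/smaller) = 1.37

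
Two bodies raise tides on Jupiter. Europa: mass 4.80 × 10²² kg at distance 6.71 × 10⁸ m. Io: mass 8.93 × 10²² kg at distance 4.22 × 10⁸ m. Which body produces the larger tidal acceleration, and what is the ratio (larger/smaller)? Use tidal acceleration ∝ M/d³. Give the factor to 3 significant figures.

Tidal stretch scales as M/d³; compute that for each body.
Europa: (4.80 × 10²²) / (6.71 × 10⁸)³ = 1.589 × 10⁻⁴
Io: (8.93 × 10²²) / (4.22 × 10⁸)³ = 1.188 × 10⁻³
Ratio (larger/smaller) = 7.48

Io, by a factor of ≈ 7.48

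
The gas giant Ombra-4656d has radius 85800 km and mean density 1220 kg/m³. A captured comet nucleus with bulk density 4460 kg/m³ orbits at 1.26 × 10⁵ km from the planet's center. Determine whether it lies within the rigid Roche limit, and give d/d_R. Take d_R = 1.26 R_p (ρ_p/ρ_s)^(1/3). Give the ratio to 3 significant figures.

d_R = 1.26 × (85800 km) × (1220/4460)^(1/3) = 70180 km
d/d_R = (1.26 × 10⁵) / (70180) = 1.80
Since d/d_R > 1, the body is outside the Roche limit.

outside; d/d_R ≈ 1.80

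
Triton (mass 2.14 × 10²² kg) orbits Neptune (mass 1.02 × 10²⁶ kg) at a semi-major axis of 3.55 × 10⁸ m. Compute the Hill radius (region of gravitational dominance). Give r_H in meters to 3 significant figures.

1.46 × 10⁷ m

r_H ≈ a (m/3M)^(1/3)
    = (3.55 × 10⁸) × (2.14 × 10²² / (3 × 1.02 × 10²⁶))^(1/3)
    = 1.46 × 10⁷ m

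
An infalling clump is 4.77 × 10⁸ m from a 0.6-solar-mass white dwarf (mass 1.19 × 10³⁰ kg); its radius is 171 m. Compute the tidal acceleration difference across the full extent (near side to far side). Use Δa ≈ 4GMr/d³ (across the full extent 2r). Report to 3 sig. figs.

5.01 × 10⁻⁴ m/s²

The field gradient is 2GM/d³; across the full diameter 2r the difference is 4GMr/d³.
Δa = 4GMr/d³
   = 4 × (6.674 × 10⁻¹¹) × (1.19 × 10³⁰) × (171) / (4.77 × 10⁸)³
   = 5.01 × 10⁻⁴ m/s²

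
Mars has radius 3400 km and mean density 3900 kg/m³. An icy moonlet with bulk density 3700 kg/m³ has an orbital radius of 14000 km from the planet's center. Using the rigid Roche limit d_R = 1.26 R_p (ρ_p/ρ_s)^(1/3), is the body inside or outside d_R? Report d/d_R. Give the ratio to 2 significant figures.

outside; d/d_R ≈ 3.2

d_R = 1.26 × (3400 km) × (3900/3700)^(1/3) = 4360 km
d/d_R = (14000) / (4360) = 3.2
Since d/d_R > 1, the body is outside the Roche limit.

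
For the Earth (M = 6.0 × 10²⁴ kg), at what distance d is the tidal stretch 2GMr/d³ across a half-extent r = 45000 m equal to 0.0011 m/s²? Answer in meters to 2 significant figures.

3.2 × 10⁷ m

2GMr/d³ = a_tidal  ⇒  d = (2GMr / a_tidal)^(1/3)
d = (2 × 6.674×10⁻¹¹ × (6.0 × 10²⁴) × (45000) / (0.0011))^(1/3)
  = 3.2 × 10⁷ m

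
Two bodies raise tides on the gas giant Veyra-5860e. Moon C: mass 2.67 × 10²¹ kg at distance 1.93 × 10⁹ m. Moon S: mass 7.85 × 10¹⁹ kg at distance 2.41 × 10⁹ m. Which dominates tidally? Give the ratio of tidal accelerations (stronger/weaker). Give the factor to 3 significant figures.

Moon C, by a factor of ≈ 66.2

Compare M/d³ for the two perturbers:
Moon C: (2.67 × 10²¹) / (1.93 × 10⁹)³ = 3.714 × 10⁻⁷
Moon S: (7.85 × 10¹⁹) / (2.41 × 10⁹)³ = 5.608 × 10⁻⁹
Ratio (larger/smaller) = 66.2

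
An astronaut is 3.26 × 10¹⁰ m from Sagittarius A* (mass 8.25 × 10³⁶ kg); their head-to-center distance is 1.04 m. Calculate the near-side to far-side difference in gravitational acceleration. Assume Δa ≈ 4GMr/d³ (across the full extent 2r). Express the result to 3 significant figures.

Differencing GM/(d−r)² and GM/(d+r)² to first order in r/d gives 4GMr/d³.
a_tidal = 4GMr/d³
        = 4 × (6.674 × 10⁻¹¹) × (8.25 × 10³⁶) × (1.04) / (3.26 × 10¹⁰)³
        = 6.61 × 10⁻⁵ m/s²

6.61 × 10⁻⁵ m/s²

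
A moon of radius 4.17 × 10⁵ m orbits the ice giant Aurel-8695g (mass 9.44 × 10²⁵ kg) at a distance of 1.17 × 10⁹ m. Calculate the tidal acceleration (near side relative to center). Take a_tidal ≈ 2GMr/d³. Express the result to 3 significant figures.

3.28 × 10⁻⁶ m/s²

Δa = 2GMr/d³
   = 2 × (6.674 × 10⁻¹¹) × (9.44 × 10²⁵) × (4.17 × 10⁵) / (1.17 × 10⁹)³
   = 3.28 × 10⁻⁶ m/s²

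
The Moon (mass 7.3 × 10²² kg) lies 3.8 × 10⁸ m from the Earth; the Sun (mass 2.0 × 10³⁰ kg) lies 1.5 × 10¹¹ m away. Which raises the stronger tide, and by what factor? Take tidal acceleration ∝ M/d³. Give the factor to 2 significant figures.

The Moon, by a factor of ≈ 2.2

The tide-raising term goes as M/d³ (the gradient of a 1/d² field).
The Moon: (7.3 × 10²²) / (3.8 × 10⁸)³ = 1.330 × 10⁻³
The Sun: (2.0 × 10³⁰) / (1.5 × 10¹¹)³ = 5.926 × 10⁻⁴
Ratio (larger/smaller) = 2.2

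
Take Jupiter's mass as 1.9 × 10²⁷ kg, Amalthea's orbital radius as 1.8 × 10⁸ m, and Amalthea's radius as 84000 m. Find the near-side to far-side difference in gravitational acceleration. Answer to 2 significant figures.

7.3 × 10⁻³ m/s²

Δg = 4GMr/d³
   = 4 × (6.674 × 10⁻¹¹) × (1.9 × 10²⁷) × (84000) / (1.8 × 10⁸)³
   = 7.3 × 10⁻³ m/s²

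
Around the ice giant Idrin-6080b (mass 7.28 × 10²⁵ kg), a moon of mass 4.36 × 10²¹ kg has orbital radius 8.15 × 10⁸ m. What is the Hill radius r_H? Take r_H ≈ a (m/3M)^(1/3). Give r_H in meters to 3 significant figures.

2.21 × 10⁷ m

r_H ≈ a (m/3M)^(1/3)
    = (8.15 × 10⁸) × (4.36 × 10²¹ / (3 × 7.28 × 10²⁵))^(1/3)
    = 2.21 × 10⁷ m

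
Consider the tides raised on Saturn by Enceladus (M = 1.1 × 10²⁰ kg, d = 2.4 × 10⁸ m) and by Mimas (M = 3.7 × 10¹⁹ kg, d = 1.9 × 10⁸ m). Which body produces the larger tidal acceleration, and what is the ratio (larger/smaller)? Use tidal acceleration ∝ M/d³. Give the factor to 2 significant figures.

Enceladus, by a factor of ≈ 1.5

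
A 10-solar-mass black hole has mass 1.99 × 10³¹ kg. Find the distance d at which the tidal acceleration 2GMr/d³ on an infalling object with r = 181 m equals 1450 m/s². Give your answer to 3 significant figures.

2GMr/d³ = a_tidal  ⇒  d = (2GMr / a_tidal)^(1/3)
d = (2 × 6.674×10⁻¹¹ × (1.99 × 10³¹) × (181) / (1450))^(1/3)
  = 6.92 × 10⁶ m

6.92 × 10⁶ m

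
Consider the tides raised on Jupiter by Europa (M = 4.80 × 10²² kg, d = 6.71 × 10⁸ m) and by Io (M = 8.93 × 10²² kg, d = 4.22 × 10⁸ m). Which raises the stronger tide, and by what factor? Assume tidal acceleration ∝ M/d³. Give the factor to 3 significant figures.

Io, by a factor of ≈ 7.48

Tidal stretch scales as M/d³; compute that for each body.
Europa: (4.80 × 10²²) / (6.71 × 10⁸)³ = 1.589 × 10⁻⁴
Io: (8.93 × 10²²) / (4.22 × 10⁸)³ = 1.188 × 10⁻³
Ratio (larger/smaller) = 7.48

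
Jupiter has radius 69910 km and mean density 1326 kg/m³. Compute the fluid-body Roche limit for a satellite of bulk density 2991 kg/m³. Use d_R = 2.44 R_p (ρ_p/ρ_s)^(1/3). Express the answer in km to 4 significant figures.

1.301 × 10⁵ km

d_R = 2.44 × 69910 km × (1326/2991)^(1/3)
    = 1.301 × 10⁵ km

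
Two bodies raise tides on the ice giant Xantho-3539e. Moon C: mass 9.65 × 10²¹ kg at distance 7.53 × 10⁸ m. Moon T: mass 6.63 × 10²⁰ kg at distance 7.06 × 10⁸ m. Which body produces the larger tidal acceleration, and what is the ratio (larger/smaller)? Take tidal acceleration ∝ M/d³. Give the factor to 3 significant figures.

Tidal stretch scales as M/d³; compute that for each body.
Moon C: (9.65 × 10²¹) / (7.53 × 10⁸)³ = 2.260 × 10⁻⁵
Moon T: (6.63 × 10²⁰) / (7.06 × 10⁸)³ = 1.884 × 10⁻⁶
Ratio (larger/smaller) = 12.0

Moon C, by a factor of ≈ 12.0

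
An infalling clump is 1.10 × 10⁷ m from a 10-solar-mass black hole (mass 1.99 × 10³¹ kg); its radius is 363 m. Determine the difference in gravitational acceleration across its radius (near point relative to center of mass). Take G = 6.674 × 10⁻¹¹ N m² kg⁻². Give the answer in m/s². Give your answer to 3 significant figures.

7.24 × 10² m/s²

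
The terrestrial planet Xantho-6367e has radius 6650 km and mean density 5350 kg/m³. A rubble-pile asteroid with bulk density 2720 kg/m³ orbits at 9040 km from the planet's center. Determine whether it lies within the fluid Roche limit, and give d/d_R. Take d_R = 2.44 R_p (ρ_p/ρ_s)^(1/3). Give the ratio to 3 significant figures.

inside; d/d_R ≈ 0.445

d_R = 2.44 × (6650 km) × (5350/2720)^(1/3) = 20330 km
d/d_R = (9040) / (20330) = 0.445
Since d/d_R < 1, the body is inside the Roche limit.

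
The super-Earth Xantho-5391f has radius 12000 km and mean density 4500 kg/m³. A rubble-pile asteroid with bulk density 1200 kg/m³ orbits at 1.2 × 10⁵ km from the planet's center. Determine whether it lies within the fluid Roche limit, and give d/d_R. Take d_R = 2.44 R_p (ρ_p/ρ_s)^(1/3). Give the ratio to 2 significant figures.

outside; d/d_R ≈ 2.6

d_R = 2.44 × (12000 km) × (4500/1200)^(1/3) = 45490 km
d/d_R = (1.2 × 10⁵) / (45490) = 2.6
Since d/d_R > 1, the body is outside the Roche limit.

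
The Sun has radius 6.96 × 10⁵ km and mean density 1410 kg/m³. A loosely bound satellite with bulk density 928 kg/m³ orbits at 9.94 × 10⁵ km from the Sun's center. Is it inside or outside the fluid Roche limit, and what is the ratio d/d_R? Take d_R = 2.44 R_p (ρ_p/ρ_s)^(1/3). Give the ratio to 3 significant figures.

d_R = 2.44 × (6.96 × 10⁵ km) × (1410/928)^(1/3) = 1.952 × 10⁶ km
d/d_R = (9.94 × 10⁵) / (1.952 × 10⁶) = 0.509
Since d/d_R < 1, the body is inside the Roche limit.

inside; d/d_R ≈ 0.509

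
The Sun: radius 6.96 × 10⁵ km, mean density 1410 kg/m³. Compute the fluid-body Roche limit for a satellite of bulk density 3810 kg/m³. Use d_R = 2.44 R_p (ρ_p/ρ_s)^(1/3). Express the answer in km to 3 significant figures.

1.22 × 10⁶ km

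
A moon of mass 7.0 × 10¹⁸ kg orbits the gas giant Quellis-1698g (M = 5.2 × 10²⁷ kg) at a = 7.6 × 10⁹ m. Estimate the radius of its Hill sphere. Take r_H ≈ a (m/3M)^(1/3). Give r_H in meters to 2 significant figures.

r_H ≈ a (m/3M)^(1/3)
    = (7.6 × 10⁹) × (7.0 × 10¹⁸ / (3 × 5.2 × 10²⁷))^(1/3)
    = 5.8 × 10⁶ m

5.8 × 10⁶ m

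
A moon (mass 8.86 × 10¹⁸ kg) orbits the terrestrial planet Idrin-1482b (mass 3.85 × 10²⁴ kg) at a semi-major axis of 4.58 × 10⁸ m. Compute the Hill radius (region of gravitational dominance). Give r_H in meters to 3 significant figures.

r_H ≈ a (m/3M)^(1/3)
    = (4.58 × 10⁸) × (8.86 × 10¹⁸ / (3 × 3.85 × 10²⁴))^(1/3)
    = 4.19 × 10⁶ m

4.19 × 10⁶ m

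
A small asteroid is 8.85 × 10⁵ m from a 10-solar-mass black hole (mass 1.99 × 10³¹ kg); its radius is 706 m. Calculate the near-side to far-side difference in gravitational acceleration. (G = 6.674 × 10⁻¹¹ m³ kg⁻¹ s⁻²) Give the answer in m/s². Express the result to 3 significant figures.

5.41 × 10⁶ m/s²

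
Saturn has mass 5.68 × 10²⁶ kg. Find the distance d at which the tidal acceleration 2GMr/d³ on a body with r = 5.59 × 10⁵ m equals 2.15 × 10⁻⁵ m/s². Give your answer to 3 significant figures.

1.25 × 10⁹ m

2GMr/d³ = a_tidal  ⇒  d = (2GMr / a_tidal)^(1/3)
d = (2 × 6.674×10⁻¹¹ × (5.68 × 10²⁶) × (5.59 × 10⁵) / (2.15 × 10⁻⁵))^(1/3)
  = 1.25 × 10⁹ m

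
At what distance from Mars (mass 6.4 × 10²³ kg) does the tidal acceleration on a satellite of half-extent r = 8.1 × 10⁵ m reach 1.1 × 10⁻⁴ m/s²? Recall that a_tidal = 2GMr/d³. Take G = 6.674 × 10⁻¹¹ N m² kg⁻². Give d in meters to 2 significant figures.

8.6 × 10⁷ m

2GMr/d³ = a_tidal  ⇒  d = (2GMr / a_tidal)^(1/3)
d = (2 × 6.674×10⁻¹¹ × (6.4 × 10²³) × (8.1 × 10⁵) / (1.1 × 10⁻⁴))^(1/3)
  = 8.6 × 10⁷ m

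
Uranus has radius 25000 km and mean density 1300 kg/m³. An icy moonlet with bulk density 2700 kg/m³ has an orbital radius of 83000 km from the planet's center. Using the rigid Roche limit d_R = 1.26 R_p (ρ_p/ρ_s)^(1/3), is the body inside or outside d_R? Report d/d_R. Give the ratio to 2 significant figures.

outside; d/d_R ≈ 3.4

d_R = 1.26 × (25000 km) × (1300/2700)^(1/3) = 24690 km
d/d_R = (83000) / (24690) = 3.4
Since d/d_R > 1, the body is outside the Roche limit.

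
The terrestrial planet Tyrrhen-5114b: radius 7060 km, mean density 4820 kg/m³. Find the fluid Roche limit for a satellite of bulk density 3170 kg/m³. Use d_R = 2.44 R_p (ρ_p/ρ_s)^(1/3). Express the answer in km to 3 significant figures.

d_R = 2.44 × 7060 km × (4820/3170)^(1/3)
    = 19800 km

19800 km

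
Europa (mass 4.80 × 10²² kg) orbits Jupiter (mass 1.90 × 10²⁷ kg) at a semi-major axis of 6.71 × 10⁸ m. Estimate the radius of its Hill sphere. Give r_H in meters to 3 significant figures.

1.37 × 10⁷ m

r_H ≈ a (m/3M)^(1/3)
    = (6.71 × 10⁸) × (4.80 × 10²² / (3 × 1.90 × 10²⁷))^(1/3)
    = 1.37 × 10⁷ m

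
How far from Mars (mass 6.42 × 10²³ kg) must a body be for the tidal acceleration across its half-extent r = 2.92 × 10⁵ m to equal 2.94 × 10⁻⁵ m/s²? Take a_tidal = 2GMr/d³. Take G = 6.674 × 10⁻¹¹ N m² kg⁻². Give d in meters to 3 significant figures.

9.48 × 10⁷ m

2GMr/d³ = a_tidal  ⇒  d = (2GMr / a_tidal)^(1/3)
d = (2 × 6.674×10⁻¹¹ × (6.42 × 10²³) × (2.92 × 10⁵) / (2.94 × 10⁻⁵))^(1/3)
  = 9.48 × 10⁷ m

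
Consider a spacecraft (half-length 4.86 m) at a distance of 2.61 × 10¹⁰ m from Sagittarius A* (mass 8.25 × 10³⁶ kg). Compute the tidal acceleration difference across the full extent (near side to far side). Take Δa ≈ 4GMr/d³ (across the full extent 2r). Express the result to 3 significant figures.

6.02 × 10⁻⁴ m/s²

Δg = 4GMr/d³
   = 4 × (6.674 × 10⁻¹¹) × (8.25 × 10³⁶) × (4.86) / (2.61 × 10¹⁰)³
   = 6.02 × 10⁻⁴ m/s²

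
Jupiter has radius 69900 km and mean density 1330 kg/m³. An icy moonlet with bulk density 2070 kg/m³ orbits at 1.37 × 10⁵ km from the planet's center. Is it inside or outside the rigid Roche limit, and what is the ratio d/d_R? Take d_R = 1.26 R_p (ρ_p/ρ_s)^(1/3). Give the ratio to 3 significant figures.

d_R = 1.26 × (69900 km) × (1330/2070)^(1/3) = 76000 km
d/d_R = (1.37 × 10⁵) / (76000) = 1.80
Since d/d_R > 1, the body is outside the Roche limit.

outside; d/d_R ≈ 1.80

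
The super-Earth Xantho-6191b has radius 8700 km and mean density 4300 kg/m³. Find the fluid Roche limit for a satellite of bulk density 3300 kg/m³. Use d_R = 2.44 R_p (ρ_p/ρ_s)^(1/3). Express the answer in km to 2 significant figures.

23000 km

d_R = 2.44 × 8700 km × (4300/3300)^(1/3)
    = 23000 km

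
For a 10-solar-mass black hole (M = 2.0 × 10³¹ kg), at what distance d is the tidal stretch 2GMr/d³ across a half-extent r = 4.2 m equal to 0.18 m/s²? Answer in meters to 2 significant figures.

4.0 × 10⁷ m

2GMr/d³ = a_tidal  ⇒  d = (2GMr / a_tidal)^(1/3)
d = (2 × 6.674×10⁻¹¹ × (2.0 × 10³¹) × (4.2) / (0.18))^(1/3)
  = 4.0 × 10⁷ m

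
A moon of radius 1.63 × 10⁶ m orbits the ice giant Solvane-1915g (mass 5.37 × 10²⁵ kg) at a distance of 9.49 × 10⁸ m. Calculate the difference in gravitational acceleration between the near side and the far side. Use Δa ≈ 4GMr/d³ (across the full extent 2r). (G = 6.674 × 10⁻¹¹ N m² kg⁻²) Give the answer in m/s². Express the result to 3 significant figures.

2.73 × 10⁻⁵ m/s²

Δa = 4GMr/d³
   = 4 × (6.674 × 10⁻¹¹) × (5.37 × 10²⁵) × (1.63 × 10⁶) / (9.49 × 10⁸)³
   = 2.73 × 10⁻⁵ m/s²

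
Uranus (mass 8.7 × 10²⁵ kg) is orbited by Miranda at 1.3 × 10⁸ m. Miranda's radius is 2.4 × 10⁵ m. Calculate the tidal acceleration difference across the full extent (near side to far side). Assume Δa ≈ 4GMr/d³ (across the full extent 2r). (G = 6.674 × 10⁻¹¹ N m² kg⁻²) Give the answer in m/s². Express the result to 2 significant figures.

2.5 × 10⁻³ m/s²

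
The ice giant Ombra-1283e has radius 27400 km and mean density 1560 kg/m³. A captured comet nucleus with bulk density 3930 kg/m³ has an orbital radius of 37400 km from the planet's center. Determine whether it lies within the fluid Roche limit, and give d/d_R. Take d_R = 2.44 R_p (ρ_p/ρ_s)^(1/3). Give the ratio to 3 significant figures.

inside; d/d_R ≈ 0.761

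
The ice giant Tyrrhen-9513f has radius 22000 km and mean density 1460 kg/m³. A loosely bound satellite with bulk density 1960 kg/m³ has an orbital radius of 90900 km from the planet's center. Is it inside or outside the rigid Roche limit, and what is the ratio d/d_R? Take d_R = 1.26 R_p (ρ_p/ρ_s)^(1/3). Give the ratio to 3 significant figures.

d_R = 1.26 × (22000 km) × (1460/1960)^(1/3) = 25130 km
d/d_R = (90900) / (25130) = 3.62
Since d/d_R > 1, the body is outside the Roche limit.

outside; d/d_R ≈ 3.62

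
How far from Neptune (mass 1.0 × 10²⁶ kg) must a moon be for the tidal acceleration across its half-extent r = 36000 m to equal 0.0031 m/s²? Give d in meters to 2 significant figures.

2GMr/d³ = a_tidal  ⇒  d = (2GMr / a_tidal)^(1/3)
d = (2 × 6.674×10⁻¹¹ × (1.0 × 10²⁶) × (36000) / (0.0031))^(1/3)
  = 5.4 × 10⁷ m

5.4 × 10⁷ m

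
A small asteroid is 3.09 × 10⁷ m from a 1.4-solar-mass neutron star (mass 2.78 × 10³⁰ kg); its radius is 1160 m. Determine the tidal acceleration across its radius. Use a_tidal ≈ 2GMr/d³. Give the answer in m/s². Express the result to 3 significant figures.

1.46 × 10¹ m/s²

Δa = 2GMr/d³
   = 2 × (6.674 × 10⁻¹¹) × (2.78 × 10³⁰) × (1160) / (3.09 × 10⁷)³
   = 1.46 × 10¹ m/s²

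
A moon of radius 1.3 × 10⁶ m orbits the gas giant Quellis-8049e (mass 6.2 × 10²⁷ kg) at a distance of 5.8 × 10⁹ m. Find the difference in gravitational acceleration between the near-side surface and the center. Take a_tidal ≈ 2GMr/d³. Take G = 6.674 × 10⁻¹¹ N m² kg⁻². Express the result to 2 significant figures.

5.5 × 10⁻⁶ m/s²

Δg = 2GMr/d³
   = 2 × (6.674 × 10⁻¹¹) × (6.2 × 10²⁷) × (1.3 × 10⁶) / (5.8 × 10⁹)³
   = 5.5 × 10⁻⁶ m/s²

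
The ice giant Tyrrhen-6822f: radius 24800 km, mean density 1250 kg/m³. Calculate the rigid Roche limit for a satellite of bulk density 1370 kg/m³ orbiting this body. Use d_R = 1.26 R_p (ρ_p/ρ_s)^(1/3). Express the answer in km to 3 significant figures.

30300 km

d_R = 1.26 × 24800 km × (1250/1370)^(1/3)
    = 30300 km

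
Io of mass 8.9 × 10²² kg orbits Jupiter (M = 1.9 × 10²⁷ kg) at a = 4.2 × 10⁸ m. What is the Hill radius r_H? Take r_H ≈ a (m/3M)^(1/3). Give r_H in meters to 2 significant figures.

1.0 × 10⁷ m

r_H ≈ a (m/3M)^(1/3)
    = (4.2 × 10⁸) × (8.9 × 10²² / (3 × 1.9 × 10²⁷))^(1/3)
    = 1.0 × 10⁷ m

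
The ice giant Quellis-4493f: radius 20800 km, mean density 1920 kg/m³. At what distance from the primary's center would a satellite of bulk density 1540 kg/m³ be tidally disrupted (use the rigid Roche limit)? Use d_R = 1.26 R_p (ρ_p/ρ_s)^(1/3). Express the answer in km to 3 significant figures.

d_R = 1.26 × 20800 km × (1920/1540)^(1/3)
    = 28200 km

28200 km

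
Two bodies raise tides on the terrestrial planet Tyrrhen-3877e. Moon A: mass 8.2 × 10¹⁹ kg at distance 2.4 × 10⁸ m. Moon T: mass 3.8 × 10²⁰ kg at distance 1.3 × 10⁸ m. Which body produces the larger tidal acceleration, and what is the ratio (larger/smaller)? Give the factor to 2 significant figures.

Moon T, by a factor of ≈ 29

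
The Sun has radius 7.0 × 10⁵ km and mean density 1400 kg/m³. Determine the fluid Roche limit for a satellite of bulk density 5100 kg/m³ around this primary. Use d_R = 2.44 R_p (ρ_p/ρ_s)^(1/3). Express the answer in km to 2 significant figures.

d_R = 2.44 × 7.0 × 10⁵ km × (1400/5100)^(1/3)
    = 1.1 × 10⁶ km

1.1 × 10⁶ km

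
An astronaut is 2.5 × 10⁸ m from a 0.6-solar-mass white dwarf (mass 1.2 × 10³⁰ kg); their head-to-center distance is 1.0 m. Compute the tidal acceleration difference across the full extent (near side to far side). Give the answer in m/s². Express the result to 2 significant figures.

Δa = 4GMr/d³
   = 4 × (6.674 × 10⁻¹¹) × (1.2 × 10³⁰) × (1.0) / (2.5 × 10⁸)³
   = 2.1 × 10⁻⁵ m/s²

2.1 × 10⁻⁵ m/s²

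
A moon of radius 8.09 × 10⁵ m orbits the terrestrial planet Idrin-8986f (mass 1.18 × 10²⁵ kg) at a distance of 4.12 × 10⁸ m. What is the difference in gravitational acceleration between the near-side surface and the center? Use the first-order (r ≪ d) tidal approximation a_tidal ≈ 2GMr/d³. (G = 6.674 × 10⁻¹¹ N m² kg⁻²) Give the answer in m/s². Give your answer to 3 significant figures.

The tidal stretch is the gradient of GM/d² times the body's extent r, hence the 1/d³ dependence.
Δg = 2GMr/d³
   = 2 × (6.674 × 10⁻¹¹) × (1.18 × 10²⁵) × (8.09 × 10⁵) / (4.12 × 10⁸)³
   = 1.82 × 10⁻⁵ m/s²

1.82 × 10⁻⁵ m/s²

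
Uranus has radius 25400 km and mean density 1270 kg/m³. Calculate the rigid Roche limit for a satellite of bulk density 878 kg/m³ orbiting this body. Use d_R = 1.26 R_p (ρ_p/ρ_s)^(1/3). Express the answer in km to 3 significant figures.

d_R = 1.26 × 25400 km × (1270/878)^(1/3)
    = 36200 km

36200 km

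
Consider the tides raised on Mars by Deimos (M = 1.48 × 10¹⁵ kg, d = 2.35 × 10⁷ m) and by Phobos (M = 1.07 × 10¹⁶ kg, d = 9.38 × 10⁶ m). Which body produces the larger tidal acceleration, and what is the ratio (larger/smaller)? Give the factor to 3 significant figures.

Phobos, by a factor of ≈ 114

Tidal stretch scales as M/d³; compute that for each body.
Deimos: (1.48 × 10¹⁵) / (2.35 × 10⁷)³ = 1.140 × 10⁻⁷
Phobos: (1.07 × 10¹⁶) / (9.38 × 10⁶)³ = 1.297 × 10⁻⁵
Ratio (larger/smaller) = 114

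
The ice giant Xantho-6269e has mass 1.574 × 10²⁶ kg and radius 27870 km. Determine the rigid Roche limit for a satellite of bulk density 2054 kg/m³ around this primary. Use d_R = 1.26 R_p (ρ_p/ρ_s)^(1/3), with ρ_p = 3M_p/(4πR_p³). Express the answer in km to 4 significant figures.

ρ_p = 3M_p/(4πR_p³) = 3 × (1.574 × 10²⁶) / (4π × (2.787 × 10⁷ m)³) = 1736 kg/m³
d_R = 1.26 × 27870 km × (1736/2054)^(1/3)
    = 33200 km

33200 km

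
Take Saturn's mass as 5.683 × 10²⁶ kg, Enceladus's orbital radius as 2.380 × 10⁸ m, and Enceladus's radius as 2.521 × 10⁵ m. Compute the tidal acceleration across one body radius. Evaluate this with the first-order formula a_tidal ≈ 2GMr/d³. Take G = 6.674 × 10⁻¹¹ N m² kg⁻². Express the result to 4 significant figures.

1.419 × 10⁻³ m/s²

Differencing GM/(d−r)² and GM/d² to first order in r/d gives 2GMr/d³.
Δg = 2GMr/d³
   = 2 × (6.674 × 10⁻¹¹) × (5.683 × 10²⁶) × (2.521 × 10⁵) / (2.380 × 10⁸)³
   = 1.419 × 10⁻³ m/s²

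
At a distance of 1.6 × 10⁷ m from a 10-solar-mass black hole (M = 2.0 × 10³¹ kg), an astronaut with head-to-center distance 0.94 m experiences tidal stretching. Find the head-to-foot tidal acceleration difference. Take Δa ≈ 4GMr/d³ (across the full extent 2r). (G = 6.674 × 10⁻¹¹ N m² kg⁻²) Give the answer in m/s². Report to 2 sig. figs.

The field gradient is 2GM/d³; across the full diameter 2r the difference is 4GMr/d³.
a_tidal = 4GMr/d³
        = 4 × (6.674 × 10⁻¹¹) × (2.0 × 10³¹) × (0.94) / (1.6 × 10⁷)³
        = 1.2 m/s²

1.2 m/s²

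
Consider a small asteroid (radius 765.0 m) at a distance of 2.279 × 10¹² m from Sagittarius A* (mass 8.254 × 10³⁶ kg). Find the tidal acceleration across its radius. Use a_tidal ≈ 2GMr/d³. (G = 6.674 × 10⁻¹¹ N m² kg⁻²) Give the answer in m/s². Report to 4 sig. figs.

Since r ≪ d, expand the inverse-square field across one radius to get the leading 2GMr/d³ term.
Δg = 2GMr/d³
   = 2 × (6.674 × 10⁻¹¹) × (8.254 × 10³⁶) × (765.0) / (2.279 × 10¹²)³
   = 7.120 × 10⁻⁸ m/s²

7.120 × 10⁻⁸ m/s²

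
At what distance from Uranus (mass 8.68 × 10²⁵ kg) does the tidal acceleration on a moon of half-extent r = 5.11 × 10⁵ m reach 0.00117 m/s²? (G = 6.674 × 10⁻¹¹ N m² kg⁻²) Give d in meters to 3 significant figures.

1.72 × 10⁸ m

2GMr/d³ = a_tidal  ⇒  d = (2GMr / a_tidal)^(1/3)
d = (2 × 6.674×10⁻¹¹ × (8.68 × 10²⁵) × (5.11 × 10⁵) / (0.00117))^(1/3)
  = 1.72 × 10⁸ m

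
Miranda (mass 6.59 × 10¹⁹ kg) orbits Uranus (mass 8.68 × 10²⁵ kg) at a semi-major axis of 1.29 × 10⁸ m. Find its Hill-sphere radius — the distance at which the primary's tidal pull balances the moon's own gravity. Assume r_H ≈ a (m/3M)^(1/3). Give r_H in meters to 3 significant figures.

8.16 × 10⁵ m

r_H ≈ a (m/3M)^(1/3)
    = (1.29 × 10⁸) × (6.59 × 10¹⁹ / (3 × 8.68 × 10²⁵))^(1/3)
    = 8.16 × 10⁵ m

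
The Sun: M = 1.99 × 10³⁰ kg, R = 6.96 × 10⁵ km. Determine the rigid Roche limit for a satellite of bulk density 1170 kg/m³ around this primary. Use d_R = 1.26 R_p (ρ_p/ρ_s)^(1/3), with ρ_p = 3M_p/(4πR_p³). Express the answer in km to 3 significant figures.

9.33 × 10⁵ km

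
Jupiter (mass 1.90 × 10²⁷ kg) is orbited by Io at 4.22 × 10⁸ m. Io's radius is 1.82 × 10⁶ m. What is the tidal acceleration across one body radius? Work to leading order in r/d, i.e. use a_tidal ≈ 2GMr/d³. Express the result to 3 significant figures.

a_tidal = 2GMr/d³
        = 2 × (6.674 × 10⁻¹¹) × (1.90 × 10²⁷) × (1.82 × 10⁶) / (4.22 × 10⁸)³
        = 6.14 × 10⁻³ m/s²

6.14 × 10⁻³ m/s²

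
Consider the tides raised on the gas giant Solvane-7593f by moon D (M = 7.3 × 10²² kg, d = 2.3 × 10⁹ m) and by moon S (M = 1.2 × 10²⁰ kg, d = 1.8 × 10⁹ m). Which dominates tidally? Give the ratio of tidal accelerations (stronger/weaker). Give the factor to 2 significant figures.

Compare M/d³ for the two perturbers:
Moon D: (7.3 × 10²²) / (2.3 × 10⁹)³ = 6.000 × 10⁻⁶
Moon S: (1.2 × 10²⁰) / (1.8 × 10⁹)³ = 2.058 × 10⁻⁸
Ratio (larger/smaller) = 290

Moon D, by a factor of ≈ 290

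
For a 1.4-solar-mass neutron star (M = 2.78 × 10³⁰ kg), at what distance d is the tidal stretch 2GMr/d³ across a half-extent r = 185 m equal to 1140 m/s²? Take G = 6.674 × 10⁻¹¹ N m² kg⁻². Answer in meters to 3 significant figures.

2GMr/d³ = a_tidal  ⇒  d = (2GMr / a_tidal)^(1/3)
d = (2 × 6.674×10⁻¹¹ × (2.78 × 10³⁰) × (185) / (1140))^(1/3)
  = 3.92 × 10⁶ m

3.92 × 10⁶ m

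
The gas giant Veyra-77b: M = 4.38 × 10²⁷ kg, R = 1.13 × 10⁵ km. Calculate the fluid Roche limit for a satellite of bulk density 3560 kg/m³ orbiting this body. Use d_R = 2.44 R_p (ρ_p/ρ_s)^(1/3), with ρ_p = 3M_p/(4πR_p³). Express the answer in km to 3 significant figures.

1.62 × 10⁵ km

ρ_p = 3M_p/(4πR_p³) = 3 × (4.38 × 10²⁷) / (4π × (1.13 × 10⁸ m)³) = 725 kg/m³
d_R = 2.44 × 1.13 × 10⁵ km × (725/3560)^(1/3)
    = 1.62 × 10⁵ km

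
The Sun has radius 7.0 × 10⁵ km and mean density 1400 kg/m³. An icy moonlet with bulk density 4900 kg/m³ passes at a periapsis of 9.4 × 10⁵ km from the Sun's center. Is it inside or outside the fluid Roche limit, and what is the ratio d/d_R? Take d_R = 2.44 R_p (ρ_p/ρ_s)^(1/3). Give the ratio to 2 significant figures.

d_R = 2.44 × (7.0 × 10⁵ km) × (1400/4900)^(1/3) = 1.125 × 10⁶ km
d/d_R = (9.4 × 10⁵) / (1.125 × 10⁶) = 0.84
Since d/d_R < 1, the body is inside the Roche limit.

inside; d/d_R ≈ 0.84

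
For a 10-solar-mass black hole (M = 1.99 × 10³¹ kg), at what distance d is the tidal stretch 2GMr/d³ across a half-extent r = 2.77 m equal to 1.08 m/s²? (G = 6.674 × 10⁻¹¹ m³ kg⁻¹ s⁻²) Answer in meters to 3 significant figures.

1.90 × 10⁷ m

2GMr/d³ = a_tidal  ⇒  d = (2GMr / a_tidal)^(1/3)
d = (2 × 6.674×10⁻¹¹ × (1.99 × 10³¹) × (2.77) / (1.08))^(1/3)
  = 1.90 × 10⁷ m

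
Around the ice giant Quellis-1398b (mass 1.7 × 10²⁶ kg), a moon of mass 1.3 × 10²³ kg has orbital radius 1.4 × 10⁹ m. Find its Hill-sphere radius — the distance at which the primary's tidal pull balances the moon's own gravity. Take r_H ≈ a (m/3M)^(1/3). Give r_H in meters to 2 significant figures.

8.9 × 10⁷ m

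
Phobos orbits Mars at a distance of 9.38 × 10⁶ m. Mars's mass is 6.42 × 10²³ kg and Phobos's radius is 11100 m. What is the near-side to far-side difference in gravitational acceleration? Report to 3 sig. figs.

2.31 × 10⁻³ m/s²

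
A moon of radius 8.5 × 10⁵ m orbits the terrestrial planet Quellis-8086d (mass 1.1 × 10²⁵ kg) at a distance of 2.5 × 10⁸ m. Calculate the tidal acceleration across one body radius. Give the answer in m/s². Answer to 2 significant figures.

8.0 × 10⁻⁵ m/s²

Δg = 2GMr/d³
   = 2 × (6.674 × 10⁻¹¹) × (1.1 × 10²⁵) × (8.5 × 10⁵) / (2.5 × 10⁸)³
   = 8.0 × 10⁻⁵ m/s²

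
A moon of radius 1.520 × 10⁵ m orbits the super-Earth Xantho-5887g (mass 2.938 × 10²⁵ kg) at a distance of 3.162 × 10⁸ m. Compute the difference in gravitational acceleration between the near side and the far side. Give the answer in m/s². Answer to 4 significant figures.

a_tidal = 4GMr/d³
        = 4 × (6.674 × 10⁻¹¹) × (2.938 × 10²⁵) × (1.520 × 10⁵) / (3.162 × 10⁸)³
        = 3.771 × 10⁻⁵ m/s²

3.771 × 10⁻⁵ m/s²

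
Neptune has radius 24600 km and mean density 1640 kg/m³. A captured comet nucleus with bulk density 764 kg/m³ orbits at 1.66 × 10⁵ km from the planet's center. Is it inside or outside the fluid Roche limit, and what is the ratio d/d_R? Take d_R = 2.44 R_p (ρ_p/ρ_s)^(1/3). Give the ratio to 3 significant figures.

outside; d/d_R ≈ 2.14

d_R = 2.44 × (24600 km) × (1640/764)^(1/3) = 77430 km
d/d_R = (1.66 × 10⁵) / (77430) = 2.14
Since d/d_R > 1, the body is outside the Roche limit.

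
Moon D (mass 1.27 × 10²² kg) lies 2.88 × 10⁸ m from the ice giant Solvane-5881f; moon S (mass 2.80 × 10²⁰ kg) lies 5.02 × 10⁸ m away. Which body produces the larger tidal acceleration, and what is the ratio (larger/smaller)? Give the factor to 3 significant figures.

Moon D, by a factor of ≈ 240

Compare M/d³ for the two perturbers:
Moon D: (1.27 × 10²²) / (2.88 × 10⁸)³ = 5.317 × 10⁻⁴
Moon S: (2.80 × 10²⁰) / (5.02 × 10⁸)³ = 2.213 × 10⁻⁶
Ratio (larger/smaller) = 240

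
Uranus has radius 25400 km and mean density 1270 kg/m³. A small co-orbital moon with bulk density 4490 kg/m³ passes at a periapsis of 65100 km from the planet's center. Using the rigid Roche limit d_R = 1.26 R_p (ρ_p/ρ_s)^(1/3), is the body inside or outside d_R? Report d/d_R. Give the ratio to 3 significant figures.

d_R = 1.26 × (25400 km) × (1270/4490)^(1/3) = 21010 km
d/d_R = (65100) / (21010) = 3.10
Since d/d_R > 1, the body is outside the Roche limit.

outside; d/d_R ≈ 3.10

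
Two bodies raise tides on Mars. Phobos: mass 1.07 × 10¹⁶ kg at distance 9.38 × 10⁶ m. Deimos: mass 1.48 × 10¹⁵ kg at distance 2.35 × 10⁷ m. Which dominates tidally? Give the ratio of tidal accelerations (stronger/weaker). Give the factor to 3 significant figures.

Phobos, by a factor of ≈ 114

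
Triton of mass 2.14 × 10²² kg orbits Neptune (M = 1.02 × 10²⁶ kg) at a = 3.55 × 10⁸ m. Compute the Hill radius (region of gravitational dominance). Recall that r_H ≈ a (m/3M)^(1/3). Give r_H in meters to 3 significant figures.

1.46 × 10⁷ m

r_H ≈ a (m/3M)^(1/3)
    = (3.55 × 10⁸) × (2.14 × 10²² / (3 × 1.02 × 10²⁶))^(1/3)
    = 1.46 × 10⁷ m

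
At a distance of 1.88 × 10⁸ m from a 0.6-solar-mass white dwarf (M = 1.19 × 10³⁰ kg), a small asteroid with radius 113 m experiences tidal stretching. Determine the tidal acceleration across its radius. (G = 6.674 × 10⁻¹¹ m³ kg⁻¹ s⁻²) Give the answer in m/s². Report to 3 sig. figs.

a_tidal = 2GMr/d³
        = 2 × (6.674 × 10⁻¹¹) × (1.19 × 10³⁰) × (113) / (1.88 × 10⁸)³
        = 2.70 × 10⁻³ m/s²

2.70 × 10⁻³ m/s²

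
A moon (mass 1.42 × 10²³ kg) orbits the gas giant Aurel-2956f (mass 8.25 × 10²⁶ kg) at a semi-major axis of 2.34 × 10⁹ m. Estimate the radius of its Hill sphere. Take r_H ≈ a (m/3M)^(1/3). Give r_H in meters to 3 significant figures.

9.03 × 10⁷ m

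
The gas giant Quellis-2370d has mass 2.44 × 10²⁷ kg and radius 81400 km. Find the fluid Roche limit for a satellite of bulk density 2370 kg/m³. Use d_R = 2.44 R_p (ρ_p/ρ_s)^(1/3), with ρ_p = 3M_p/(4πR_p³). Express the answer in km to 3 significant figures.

1.53 × 10⁵ km

ρ_p = 3M_p/(4πR_p³) = 3 × (2.44 × 10²⁷) / (4π × (8.14 × 10⁷ m)³) = 1080 kg/m³
d_R = 2.44 × 81400 km × (1080/2370)^(1/3)
    = 1.53 × 10⁵ km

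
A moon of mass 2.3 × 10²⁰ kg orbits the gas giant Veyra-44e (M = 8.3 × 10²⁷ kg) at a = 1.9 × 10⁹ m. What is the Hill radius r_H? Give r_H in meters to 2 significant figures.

r_H ≈ a (m/3M)^(1/3)
    = (1.9 × 10⁹) × (2.3 × 10²⁰ / (3 × 8.3 × 10²⁷))^(1/3)
    = 4.0 × 10⁶ m

4.0 × 10⁶ m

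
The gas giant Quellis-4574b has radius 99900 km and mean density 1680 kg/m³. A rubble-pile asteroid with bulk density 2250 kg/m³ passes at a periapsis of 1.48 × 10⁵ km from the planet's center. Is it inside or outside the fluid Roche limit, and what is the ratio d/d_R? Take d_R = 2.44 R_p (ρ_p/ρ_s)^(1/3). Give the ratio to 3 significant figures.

d_R = 2.44 × (99900 km) × (1680/2250)^(1/3) = 2.211 × 10⁵ km
d/d_R = (1.48 × 10⁵) / (2.211 × 10⁵) = 0.669
Since d/d_R < 1, the body is inside the Roche limit.

inside; d/d_R ≈ 0.669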